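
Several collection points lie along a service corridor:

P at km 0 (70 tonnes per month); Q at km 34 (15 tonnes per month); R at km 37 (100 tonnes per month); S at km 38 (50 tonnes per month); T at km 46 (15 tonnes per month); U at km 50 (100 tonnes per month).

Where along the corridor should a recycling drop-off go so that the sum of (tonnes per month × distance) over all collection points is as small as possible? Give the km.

For a sum of weighted absolute distances on a line, the optimum is the weighted median (not the mean). Total weight W = 350; half-weight = 175.
Sort by position and accumulate weight:
  km 0 (P, w=70) → cum 70
  km 34 (Q, w=15) → cum 85
  km 37 (R, w=100) → cum 185  ≥ 175 → median here
  km 38 (S, w=50) → cum 235
  km 46 (T, w=15) → cum 250
  km 50 (U, w=100) → cum 350
Optimal location: km 37.

x = 37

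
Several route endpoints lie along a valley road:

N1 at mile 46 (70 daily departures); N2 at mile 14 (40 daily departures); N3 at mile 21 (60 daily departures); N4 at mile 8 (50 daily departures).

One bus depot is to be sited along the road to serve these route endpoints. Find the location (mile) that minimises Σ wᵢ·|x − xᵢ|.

x = 21

For a sum of weighted absolute distances on a line, the optimum is the weighted median (not the mean). Total weight W = 220; half-weight = 110.
Sort by position and accumulate weight:
  mile 8 (N4, w=50) → cum 50
  mile 14 (N2, w=40) → cum 90
  mile 21 (N3, w=60) → cum 150  ≥ 110 → median here
  mile 46 (N1, w=70) → cum 220
Optimal location: mile 21.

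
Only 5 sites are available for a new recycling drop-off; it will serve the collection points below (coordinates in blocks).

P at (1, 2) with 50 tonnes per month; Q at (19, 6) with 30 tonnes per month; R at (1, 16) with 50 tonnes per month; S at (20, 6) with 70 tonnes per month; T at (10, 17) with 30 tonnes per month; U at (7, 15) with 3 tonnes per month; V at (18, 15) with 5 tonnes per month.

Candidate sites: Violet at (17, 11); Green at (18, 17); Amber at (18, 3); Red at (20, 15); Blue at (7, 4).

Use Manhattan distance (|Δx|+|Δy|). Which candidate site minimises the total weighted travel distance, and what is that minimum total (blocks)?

Total weighted distance at each candidate:
  Violet (17, 11): total = 3527
  Green (18, 17): total = 4059
  Amber (18, 3): total = 3659
  Red (20, 15): total = 3939
  Blue (7, 4): total = 3393
Minimum is at Blue with total 3393 blocks.

Blue, total 3393 blocks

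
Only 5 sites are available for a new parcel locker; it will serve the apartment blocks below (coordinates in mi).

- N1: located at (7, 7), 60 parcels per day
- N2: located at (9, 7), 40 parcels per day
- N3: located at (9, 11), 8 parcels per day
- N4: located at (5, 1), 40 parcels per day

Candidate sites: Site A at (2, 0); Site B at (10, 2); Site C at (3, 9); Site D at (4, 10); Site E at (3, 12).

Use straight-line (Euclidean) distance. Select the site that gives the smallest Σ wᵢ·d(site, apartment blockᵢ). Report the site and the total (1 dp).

Total weighted distance at each candidate:
  Site A (2, 0): total = 1142.9
  Site B (10, 2): total = 830.2
  Site C (3, 9): total = 901.8
  Site D (4, 10): total = 890.8
  Site E (3, 12): total = 1192.5
Minimum is at Site B with total 830.2 mi.

Site B, total 830.2 mi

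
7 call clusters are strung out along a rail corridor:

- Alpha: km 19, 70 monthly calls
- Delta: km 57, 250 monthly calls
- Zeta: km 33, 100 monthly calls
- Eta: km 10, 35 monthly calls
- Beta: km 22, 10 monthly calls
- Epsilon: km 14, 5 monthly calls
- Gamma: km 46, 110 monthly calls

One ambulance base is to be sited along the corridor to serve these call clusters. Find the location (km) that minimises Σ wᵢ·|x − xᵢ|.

For a sum of weighted absolute distances on a line, the optimum is the weighted median (not the mean). Total weight W = 580; half-weight = 290.
Sort by position and accumulate weight:
  km 10 (Eta, w=35) → cum 35
  km 14 (Epsilon, w=5) → cum 40
  km 19 (Alpha, w=70) → cum 110
  km 22 (Beta, w=10) → cum 120
  km 33 (Zeta, w=100) → cum 220
  km 46 (Gamma, w=110) → cum 330  ≥ 290 → median here
  km 57 (Delta, w=250) → cum 580
Optimal location: km 46.

x = 46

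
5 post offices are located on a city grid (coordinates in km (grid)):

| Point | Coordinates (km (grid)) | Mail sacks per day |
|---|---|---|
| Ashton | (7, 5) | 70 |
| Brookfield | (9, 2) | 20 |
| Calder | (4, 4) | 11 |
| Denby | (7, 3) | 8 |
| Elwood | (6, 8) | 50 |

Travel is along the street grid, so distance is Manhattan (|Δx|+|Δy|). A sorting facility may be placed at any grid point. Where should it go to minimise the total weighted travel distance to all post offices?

Manhattan distance separates: Σwᵢ(|x−xᵢ|+|y−yᵢ|) = Σwᵢ|x−xᵢ| + Σwᵢ|y−yᵢ|, so x and y are optimised independently as 1-D weighted medians.
Total weight W = 159; half = 79.5.
x-coordinate, sorted with cumulative weight:
  x=4 (Calder, w=11) cum 11
  x=6 (Elwood, w=50) cum 61
  x=7 (Ashton, w=70) cum 131  ← median
  x=7 (Denby, w=8) cum 139
  x=9 (Brookfield, w=20) cum 159
⇒ x* = 7
y-coordinate, sorted with cumulative weight:
  y=2 (Brookfield, w=20) cum 20
  y=3 (Denby, w=8) cum 28
  y=4 (Calder, w=11) cum 39
  y=5 (Ashton, w=70) cum 109  ← median
  y=8 (Elwood, w=50) cum 159
⇒ y* = 5

(7, 5)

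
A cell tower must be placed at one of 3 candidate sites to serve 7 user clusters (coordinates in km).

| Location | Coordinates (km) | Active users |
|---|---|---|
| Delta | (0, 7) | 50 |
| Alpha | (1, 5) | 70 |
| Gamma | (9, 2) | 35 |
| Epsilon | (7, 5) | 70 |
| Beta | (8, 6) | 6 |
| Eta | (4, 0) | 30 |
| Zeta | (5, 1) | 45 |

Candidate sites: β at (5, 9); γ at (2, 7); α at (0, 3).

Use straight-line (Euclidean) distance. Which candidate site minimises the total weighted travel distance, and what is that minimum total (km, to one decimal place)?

Total weighted distance at each candidate:
  β (5, 9): total = 1917.6
  γ (2, 7): total = 1491.3
  α (0, 3): total = 1626.7
Minimum is at γ with total 1491.3 km.

γ, total 1491.3 km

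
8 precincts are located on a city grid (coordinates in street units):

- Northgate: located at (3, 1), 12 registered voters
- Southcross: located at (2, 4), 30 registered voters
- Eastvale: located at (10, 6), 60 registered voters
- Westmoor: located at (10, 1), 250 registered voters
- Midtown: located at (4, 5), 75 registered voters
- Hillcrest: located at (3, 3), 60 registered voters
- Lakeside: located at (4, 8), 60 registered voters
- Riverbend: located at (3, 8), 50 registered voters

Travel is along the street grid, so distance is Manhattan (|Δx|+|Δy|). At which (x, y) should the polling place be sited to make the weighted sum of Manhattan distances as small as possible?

Manhattan distance separates: Σwᵢ(|x−xᵢ|+|y−yᵢ|) = Σwᵢ|x−xᵢ| + Σwᵢ|y−yᵢ|, so x and y are optimised independently as 1-D weighted medians.
Total weight W = 597; half = 298.5.
x-coordinate, sorted with cumulative weight:
  x=2 (Southcross, w=30) cum 30
  x=3 (Northgate, w=12) cum 42
  x=3 (Hillcrest, w=60) cum 102
  x=3 (Riverbend, w=50) cum 152
  x=4 (Midtown, w=75) cum 227
  x=4 (Lakeside, w=60) cum 287
  x=10 (Eastvale, w=60) cum 347  ← median
  x=10 (Westmoor, w=250) cum 597
⇒ x* = 10
y-coordinate, sorted with cumulative weight:
  y=1 (Northgate, w=12) cum 12
  y=1 (Westmoor, w=250) cum 262
  y=3 (Hillcrest, w=60) cum 322  ← median
  y=4 (Southcross, w=30) cum 352
  y=5 (Midtown, w=75) cum 427
  y=6 (Eastvale, w=60) cum 487
  y=8 (Lakeside, w=60) cum 547
  y=8 (Riverbend, w=50) cum 597
⇒ y* = 3

(10, 3)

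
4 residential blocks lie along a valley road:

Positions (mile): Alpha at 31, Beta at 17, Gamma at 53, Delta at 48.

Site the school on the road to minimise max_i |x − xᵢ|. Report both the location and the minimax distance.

The 1-center on a line is the midpoint of the two extreme points: leftmost at 17, rightmost at 53.
Optimal location = (17 + 53)/2 = 35; maximum distance = (53 − 17)/2 = 18.

location 35, max distance 18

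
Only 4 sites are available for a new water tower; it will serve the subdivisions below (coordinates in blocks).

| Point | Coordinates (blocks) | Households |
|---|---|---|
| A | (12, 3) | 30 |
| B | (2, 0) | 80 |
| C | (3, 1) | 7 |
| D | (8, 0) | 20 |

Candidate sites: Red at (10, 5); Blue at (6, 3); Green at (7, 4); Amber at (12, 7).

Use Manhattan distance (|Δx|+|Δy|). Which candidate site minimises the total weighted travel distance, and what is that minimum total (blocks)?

Total weighted distance at each candidate:
  Red (10, 5): total = 1377
  Blue (6, 3): total = 875
  Green (7, 4): total = 1049
  Amber (12, 7): total = 1805
Minimum is at Blue with total 875 blocks.

Blue, total 875 blocks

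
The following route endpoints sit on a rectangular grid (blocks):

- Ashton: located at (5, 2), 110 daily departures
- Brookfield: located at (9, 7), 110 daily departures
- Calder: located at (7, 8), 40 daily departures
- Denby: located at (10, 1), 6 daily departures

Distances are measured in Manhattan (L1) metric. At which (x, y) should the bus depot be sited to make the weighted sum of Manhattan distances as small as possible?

Manhattan distance separates: Σwᵢ(|x−xᵢ|+|y−yᵢ|) = Σwᵢ|x−xᵢ| + Σwᵢ|y−yᵢ|, so x and y are optimised independently as 1-D weighted medians.
Total weight W = 266; half = 133.
x-coordinate, sorted with cumulative weight:
  x=5 (Ashton, w=110) cum 110
  x=7 (Calder, w=40) cum 150  ← median
  x=9 (Brookfield, w=110) cum 260
  x=10 (Denby, w=6) cum 266
⇒ x* = 7
y-coordinate, sorted with cumulative weight:
  y=1 (Denby, w=6) cum 6
  y=2 (Ashton, w=110) cum 116
  y=7 (Brookfield, w=110) cum 226  ← median
  y=8 (Calder, w=40) cum 266
⇒ y* = 7

(7, 7)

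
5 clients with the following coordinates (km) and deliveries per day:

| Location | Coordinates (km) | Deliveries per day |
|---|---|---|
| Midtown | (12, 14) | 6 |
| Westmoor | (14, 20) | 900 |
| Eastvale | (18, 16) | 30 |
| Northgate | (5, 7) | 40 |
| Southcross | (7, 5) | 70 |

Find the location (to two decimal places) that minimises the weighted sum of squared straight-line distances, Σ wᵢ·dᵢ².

(13.29, 18.35)

The minimiser of Σwᵢ‖p−pᵢ‖² is the weighted centroid p* = (Σwᵢpᵢ)/(Σwᵢ).
Σwᵢ = 1046.
Σwᵢxᵢ = 6·12 + 900·14 + 30·18 + 40·5 + 70·7 = 13902.
Σwᵢyᵢ = 6·14 + 900·20 + 30·16 + 40·7 + 70·5 = 19194.
x* = 13902/1046 = 13.29, y* = 19194/1046 = 18.35.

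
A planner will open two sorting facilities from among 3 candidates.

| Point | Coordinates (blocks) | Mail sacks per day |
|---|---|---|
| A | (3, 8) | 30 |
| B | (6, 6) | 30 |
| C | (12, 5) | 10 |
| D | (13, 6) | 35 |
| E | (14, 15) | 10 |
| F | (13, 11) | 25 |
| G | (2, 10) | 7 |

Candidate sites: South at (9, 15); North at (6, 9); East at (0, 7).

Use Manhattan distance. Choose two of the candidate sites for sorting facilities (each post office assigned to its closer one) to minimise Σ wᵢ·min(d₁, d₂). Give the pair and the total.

Evaluate every pair (each demand assigned to the nearer of the two):
  {South, North}: total = 945
  {North, East}: total = 1060
  {South, East}: total = 1200
Best pair: {South, North} with total 945.

{South, North}, total 945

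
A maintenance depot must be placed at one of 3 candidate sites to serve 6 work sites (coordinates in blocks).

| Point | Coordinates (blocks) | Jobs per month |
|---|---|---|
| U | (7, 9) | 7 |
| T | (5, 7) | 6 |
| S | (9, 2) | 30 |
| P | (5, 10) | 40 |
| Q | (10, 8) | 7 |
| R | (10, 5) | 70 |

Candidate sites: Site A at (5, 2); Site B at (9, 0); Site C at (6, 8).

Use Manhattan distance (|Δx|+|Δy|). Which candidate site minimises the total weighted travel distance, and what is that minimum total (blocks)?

Total weighted distance at each candidate:
  Site A (5, 2): total = 1170
  Site B (9, 0): total = 1246
  Site C (6, 8): total = 934
Minimum is at Site C with total 934 blocks.

Site C, total 934 blocks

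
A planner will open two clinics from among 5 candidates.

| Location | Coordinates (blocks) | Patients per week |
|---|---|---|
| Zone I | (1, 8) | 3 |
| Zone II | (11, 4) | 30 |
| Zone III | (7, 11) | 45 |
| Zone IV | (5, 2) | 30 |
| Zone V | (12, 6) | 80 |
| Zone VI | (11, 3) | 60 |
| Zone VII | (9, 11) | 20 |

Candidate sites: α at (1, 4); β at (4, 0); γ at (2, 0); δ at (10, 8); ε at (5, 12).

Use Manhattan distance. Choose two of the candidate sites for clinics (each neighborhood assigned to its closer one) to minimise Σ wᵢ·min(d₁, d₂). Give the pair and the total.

{β, δ}, total 1297

Evaluate every pair (each demand assigned to the nearer of the two):
  {β, δ}: total = 1297
  {γ, δ}: total = 1357
  {δ, ε}: total = 1369
  {α, δ}: total = 1372
  {β, ε}: total = 2319
  {α, ε}: total = 2427
  {γ, ε}: total = 2559
  {α, β}: total = 2927
  {α, γ}: total = 3047
  {β, γ}: total = 3117
Best pair: {β, δ} with total 1297.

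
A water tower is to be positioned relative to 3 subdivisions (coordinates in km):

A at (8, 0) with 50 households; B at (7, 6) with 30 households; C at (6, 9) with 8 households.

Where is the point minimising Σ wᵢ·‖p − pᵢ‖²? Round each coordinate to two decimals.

The minimiser of Σwᵢ‖p−pᵢ‖² is the weighted centroid p* = (Σwᵢpᵢ)/(Σwᵢ).
Σwᵢ = 88.
Σwᵢxᵢ = 50·8 + 30·7 + 8·6 = 658.
Σwᵢyᵢ = 50·0 + 30·6 + 8·9 = 252.
x* = 658/88 = 7.48, y* = 252/88 = 2.86.

(7.48, 2.86)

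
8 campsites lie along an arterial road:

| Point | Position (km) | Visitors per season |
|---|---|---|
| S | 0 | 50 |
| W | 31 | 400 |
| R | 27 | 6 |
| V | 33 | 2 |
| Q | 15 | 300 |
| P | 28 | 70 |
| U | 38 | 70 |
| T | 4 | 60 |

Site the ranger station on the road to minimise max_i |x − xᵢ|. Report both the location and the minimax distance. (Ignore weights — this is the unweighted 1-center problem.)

The 1-center on a line is the midpoint of the two extreme points: leftmost at 0, rightmost at 38.
Optimal location = (0 + 38)/2 = 19; maximum distance = (38 − 0)/2 = 19.

location 19, max distance 19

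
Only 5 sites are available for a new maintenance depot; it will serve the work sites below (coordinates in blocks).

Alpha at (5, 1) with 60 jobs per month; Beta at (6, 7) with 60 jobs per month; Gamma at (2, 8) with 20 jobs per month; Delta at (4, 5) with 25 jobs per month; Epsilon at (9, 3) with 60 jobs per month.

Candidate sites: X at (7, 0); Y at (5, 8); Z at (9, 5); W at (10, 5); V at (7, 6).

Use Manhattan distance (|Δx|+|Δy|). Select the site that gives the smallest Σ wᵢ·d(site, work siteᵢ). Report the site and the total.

Total weighted distance at each candidate:
  X (7, 0): total = 1420
  Y (5, 8): total = 1240
  Z (9, 5): total = 1225
  W (10, 5): total = 1450
  V (7, 6): total = 1080
Minimum is at V with total 1080 blocks.

V, total 1080 blocks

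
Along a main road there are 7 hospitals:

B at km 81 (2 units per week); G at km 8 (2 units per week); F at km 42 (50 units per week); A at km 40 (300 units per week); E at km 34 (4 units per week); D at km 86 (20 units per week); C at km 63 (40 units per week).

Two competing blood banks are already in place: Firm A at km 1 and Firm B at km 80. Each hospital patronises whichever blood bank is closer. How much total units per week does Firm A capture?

The indifferent point is the midpoint (1+80)/2 = 40.5; hospitals left of it (closer to Firm A at 1) go to Firm A, those right go to Firm B.
  G at 8 (w=2) → Firm A
  E at 34 (w=4) → Firm A
  A at 40 (w=300) → Firm A
  F at 42 (w=50) → Firm B
  C at 63 (w=40) → Firm B
  B at 81 (w=2) → Firm B
  D at 86 (w=20) → Firm B
Firm A captures 306; Firm B captures 112.

306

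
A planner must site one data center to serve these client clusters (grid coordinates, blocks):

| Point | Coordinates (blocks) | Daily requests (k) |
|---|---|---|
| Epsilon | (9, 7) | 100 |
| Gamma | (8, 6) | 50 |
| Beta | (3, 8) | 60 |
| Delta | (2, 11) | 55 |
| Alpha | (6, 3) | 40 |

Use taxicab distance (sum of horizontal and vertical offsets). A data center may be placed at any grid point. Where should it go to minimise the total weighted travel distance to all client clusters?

Manhattan distance separates: Σwᵢ(|x−xᵢ|+|y−yᵢ|) = Σwᵢ|x−xᵢ| + Σwᵢ|y−yᵢ|, so x and y are optimised independently as 1-D weighted medians.
Total weight W = 305; half = 152.5.
x-coordinate, sorted with cumulative weight:
  x=2 (Delta, w=55) cum 55
  x=3 (Beta, w=60) cum 115
  x=6 (Alpha, w=40) cum 155  ← median
  x=8 (Gamma, w=50) cum 205
  x=9 (Epsilon, w=100) cum 305
⇒ x* = 6
y-coordinate, sorted with cumulative weight:
  y=3 (Alpha, w=40) cum 40
  y=6 (Gamma, w=50) cum 90
  y=7 (Epsilon, w=100) cum 190  ← median
  y=8 (Beta, w=60) cum 250
  y=11 (Delta, w=55) cum 305
⇒ y* = 7

(6, 7)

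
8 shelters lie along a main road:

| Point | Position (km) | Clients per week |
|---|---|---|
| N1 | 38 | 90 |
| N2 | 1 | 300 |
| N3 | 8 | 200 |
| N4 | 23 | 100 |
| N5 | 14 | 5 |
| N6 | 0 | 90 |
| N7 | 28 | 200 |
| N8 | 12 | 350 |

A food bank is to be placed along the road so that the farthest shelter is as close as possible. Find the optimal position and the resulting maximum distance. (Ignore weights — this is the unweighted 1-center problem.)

location 19, max distance 19

The 1-center on a line is the midpoint of the two extreme points: leftmost at 0, rightmost at 38.
Optimal location = (0 + 38)/2 = 19; maximum distance = (38 − 0)/2 = 19.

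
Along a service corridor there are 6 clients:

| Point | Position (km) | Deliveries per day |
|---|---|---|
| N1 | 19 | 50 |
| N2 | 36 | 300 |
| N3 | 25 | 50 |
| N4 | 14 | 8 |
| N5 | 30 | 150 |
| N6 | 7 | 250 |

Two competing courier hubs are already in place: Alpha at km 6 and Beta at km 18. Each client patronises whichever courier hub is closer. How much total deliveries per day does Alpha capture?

250

The indifferent point is the midpoint (6+18)/2 = 12; clients left of it (closer to Alpha at 6) go to Alpha, those right go to Beta.
  N6 at 7 (w=250) → Alpha
  N4 at 14 (w=8) → Beta
  N1 at 19 (w=50) → Beta
  N3 at 25 (w=50) → Beta
  N5 at 30 (w=150) → Beta
  N2 at 36 (w=300) → Beta
Alpha captures 250; Beta captures 558.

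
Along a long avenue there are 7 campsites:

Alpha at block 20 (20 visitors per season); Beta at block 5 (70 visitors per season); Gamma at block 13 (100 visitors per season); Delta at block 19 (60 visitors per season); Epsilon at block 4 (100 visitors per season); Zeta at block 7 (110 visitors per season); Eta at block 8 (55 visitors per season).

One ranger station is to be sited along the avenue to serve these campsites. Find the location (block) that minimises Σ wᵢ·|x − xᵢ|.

x = 7

For a sum of weighted absolute distances on a line, the optimum is the weighted median (not the mean). Total weight W = 515; half-weight = 257.5.
Sort by position and accumulate weight:
  block 4 (Epsilon, w=100) → cum 100
  block 5 (Beta, w=70) → cum 170
  block 7 (Zeta, w=110) → cum 280  ≥ 257.5 → median here
  block 8 (Eta, w=55) → cum 335
  block 13 (Gamma, w=100) → cum 435
  block 19 (Delta, w=60) → cum 495
  block 20 (Alpha, w=20) → cum 515
Optimal location: block 7.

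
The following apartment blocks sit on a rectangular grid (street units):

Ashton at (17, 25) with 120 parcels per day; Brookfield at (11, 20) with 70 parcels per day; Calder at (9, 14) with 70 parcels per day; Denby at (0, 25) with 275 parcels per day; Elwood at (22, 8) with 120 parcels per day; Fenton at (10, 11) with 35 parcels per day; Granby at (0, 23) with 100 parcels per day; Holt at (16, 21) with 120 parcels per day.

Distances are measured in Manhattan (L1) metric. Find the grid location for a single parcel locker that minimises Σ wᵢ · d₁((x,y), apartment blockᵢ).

(10, 23)

Manhattan distance separates: Σwᵢ(|x−xᵢ|+|y−yᵢ|) = Σwᵢ|x−xᵢ| + Σwᵢ|y−yᵢ|, so x and y are optimised independently as 1-D weighted medians.
Total weight W = 910; half = 455.
x-coordinate, sorted with cumulative weight:
  x=0 (Denby, w=275) cum 275
  x=0 (Granby, w=100) cum 375
  x=9 (Calder, w=70) cum 445
  x=10 (Fenton, w=35) cum 480  ← median
  x=11 (Brookfield, w=70) cum 550
  x=16 (Holt, w=120) cum 670
  x=17 (Ashton, w=120) cum 790
  x=22 (Elwood, w=120) cum 910
⇒ x* = 10
y-coordinate, sorted with cumulative weight:
  y=8 (Elwood, w=120) cum 120
  y=11 (Fenton, w=35) cum 155
  y=14 (Calder, w=70) cum 225
  y=20 (Brookfield, w=70) cum 295
  y=21 (Holt, w=120) cum 415
  y=23 (Granby, w=100) cum 515  ← median
  y=25 (Ashton, w=120) cum 635
  y=25 (Denby, w=275) cum 910
⇒ y* = 23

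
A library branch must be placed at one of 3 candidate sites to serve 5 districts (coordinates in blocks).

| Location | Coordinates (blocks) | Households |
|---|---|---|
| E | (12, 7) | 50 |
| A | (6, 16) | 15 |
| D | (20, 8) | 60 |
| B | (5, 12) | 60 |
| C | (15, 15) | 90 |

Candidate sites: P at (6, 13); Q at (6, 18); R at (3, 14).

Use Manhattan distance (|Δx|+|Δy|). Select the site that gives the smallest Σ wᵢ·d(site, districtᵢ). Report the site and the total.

P, total 2895 blocks

Total weighted distance at each candidate:
  P (6, 13): total = 2895
  Q (6, 18): total = 3820
  R (3, 14): total = 3665
Minimum is at P with total 2895 blocks.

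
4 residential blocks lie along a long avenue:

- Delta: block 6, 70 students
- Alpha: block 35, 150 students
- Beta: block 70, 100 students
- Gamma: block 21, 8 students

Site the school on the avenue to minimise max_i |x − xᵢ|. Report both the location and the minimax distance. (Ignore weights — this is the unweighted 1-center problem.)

The 1-center on a line is the midpoint of the two extreme points: leftmost at 6, rightmost at 70.
Optimal location = (6 + 70)/2 = 38; maximum distance = (70 − 6)/2 = 32.

location 38, max distance 32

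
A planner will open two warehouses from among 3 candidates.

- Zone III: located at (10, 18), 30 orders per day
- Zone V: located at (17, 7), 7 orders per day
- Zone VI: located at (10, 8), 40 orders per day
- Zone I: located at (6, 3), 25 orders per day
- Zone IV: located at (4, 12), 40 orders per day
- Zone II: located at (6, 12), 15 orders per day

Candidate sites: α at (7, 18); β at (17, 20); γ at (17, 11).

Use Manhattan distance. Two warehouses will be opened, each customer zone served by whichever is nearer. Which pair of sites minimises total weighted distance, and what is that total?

{α, γ}, total 1383

Evaluate every pair (each demand assigned to the nearer of the two):
  {α, γ}: total = 1383
  {α, β}: total = 1566
  {β, γ}: total = 1913
Best pair: {α, γ} with total 1383.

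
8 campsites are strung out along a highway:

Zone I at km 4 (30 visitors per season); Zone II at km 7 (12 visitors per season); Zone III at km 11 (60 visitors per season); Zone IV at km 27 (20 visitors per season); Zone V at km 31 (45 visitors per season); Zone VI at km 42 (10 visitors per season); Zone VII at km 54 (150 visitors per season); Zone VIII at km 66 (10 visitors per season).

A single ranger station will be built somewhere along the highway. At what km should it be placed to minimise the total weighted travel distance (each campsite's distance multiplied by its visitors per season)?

x = 42

For a sum of weighted absolute distances on a line, the optimum is the weighted median (not the mean). Total weight W = 337; half-weight = 168.5.
Sort by position and accumulate weight:
  km 4 (Zone I, w=30) → cum 30
  km 7 (Zone II, w=12) → cum 42
  km 11 (Zone III, w=60) → cum 102
  km 27 (Zone IV, w=20) → cum 122
  km 31 (Zone V, w=45) → cum 167
  km 42 (Zone VI, w=10) → cum 177  ≥ 168.5 → median here
  km 54 (Zone VII, w=150) → cum 327
  km 66 (Zone VIII, w=10) → cum 337
Optimal location: km 42.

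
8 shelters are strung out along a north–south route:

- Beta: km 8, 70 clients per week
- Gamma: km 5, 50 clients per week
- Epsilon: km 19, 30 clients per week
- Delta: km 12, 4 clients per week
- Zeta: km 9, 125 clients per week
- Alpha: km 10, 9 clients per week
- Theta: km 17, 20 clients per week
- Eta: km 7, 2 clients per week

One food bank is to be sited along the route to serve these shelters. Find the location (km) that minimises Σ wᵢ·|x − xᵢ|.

For a sum of weighted absolute distances on a line, the optimum is the weighted median (not the mean). Total weight W = 310; half-weight = 155.
Sort by position and accumulate weight:
  km 5 (Gamma, w=50) → cum 50
  km 7 (Eta, w=2) → cum 52
  km 8 (Beta, w=70) → cum 122
  km 9 (Zeta, w=125) → cum 247  ≥ 155 → median here
  km 10 (Alpha, w=9) → cum 256
  km 12 (Delta, w=4) → cum 260
  km 17 (Theta, w=20) → cum 280
  km 19 (Epsilon, w=30) → cum 310
Optimal location: km 9.

x = 9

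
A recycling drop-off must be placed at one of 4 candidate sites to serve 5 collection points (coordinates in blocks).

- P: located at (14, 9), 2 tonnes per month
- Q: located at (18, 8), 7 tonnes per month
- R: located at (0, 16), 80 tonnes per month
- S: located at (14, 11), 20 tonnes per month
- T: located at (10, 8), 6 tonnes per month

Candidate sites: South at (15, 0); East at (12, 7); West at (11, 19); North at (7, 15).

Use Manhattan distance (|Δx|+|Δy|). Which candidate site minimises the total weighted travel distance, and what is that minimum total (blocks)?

North, total 1072 blocks

Total weighted distance at each candidate:
  South (15, 0): total = 2895
  East (12, 7): total = 1875
  West (11, 19): total = 1564
  North (7, 15): total = 1072
Minimum is at North with total 1072 blocks.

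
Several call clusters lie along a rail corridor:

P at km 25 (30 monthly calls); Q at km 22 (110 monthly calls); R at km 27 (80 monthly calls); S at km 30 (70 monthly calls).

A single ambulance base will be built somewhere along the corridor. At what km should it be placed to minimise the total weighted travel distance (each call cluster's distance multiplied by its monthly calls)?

x = 27

For a sum of weighted absolute distances on a line, the optimum is the weighted median (not the mean). Total weight W = 290; half-weight = 145.
Sort by position and accumulate weight:
  km 22 (Q, w=110) → cum 110
  km 25 (P, w=30) → cum 140
  km 27 (R, w=80) → cum 220  ≥ 145 → median here
  km 30 (S, w=70) → cum 290
Optimal location: km 27.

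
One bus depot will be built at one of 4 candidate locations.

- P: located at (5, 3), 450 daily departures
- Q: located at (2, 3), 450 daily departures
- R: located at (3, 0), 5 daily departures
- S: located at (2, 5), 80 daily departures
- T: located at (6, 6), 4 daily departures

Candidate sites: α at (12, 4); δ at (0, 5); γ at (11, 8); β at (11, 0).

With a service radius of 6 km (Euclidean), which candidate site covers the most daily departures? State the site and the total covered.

Coverage radius r = 6 km; a point is covered iff (Δx)²+(Δy)² ≤ 6² = 36.
  α (12, 4): covers {none} → 0
  δ (0, 5): covers {P, Q, R, S} → 985
  γ (11, 8): covers {T} → 4
  β (11, 0): covers {none} → 0
Maximum coverage at δ: 985 daily departures.

δ, covering 985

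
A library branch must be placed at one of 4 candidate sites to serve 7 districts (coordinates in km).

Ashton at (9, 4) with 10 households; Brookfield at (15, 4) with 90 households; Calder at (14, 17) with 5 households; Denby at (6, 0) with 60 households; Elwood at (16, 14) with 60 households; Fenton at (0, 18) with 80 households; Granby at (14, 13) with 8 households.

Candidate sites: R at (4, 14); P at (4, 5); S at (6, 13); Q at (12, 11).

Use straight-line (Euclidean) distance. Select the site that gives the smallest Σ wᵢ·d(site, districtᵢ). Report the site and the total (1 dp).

Total weighted distance at each candidate:
  R (4, 14): total = 3603.4
  P (4, 5): total = 3536.9
  S (6, 13): total = 3356.9
  Q (12, 11): total = 2979.0
Minimum is at Q with total 2979.0 km.

Q, total 2979.0 km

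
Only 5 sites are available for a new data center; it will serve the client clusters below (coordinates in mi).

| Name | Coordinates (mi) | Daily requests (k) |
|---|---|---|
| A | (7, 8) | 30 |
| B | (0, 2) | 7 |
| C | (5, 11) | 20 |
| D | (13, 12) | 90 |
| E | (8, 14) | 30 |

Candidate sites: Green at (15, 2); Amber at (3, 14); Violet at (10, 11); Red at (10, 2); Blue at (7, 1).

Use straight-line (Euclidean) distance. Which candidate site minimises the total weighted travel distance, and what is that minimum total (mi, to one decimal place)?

Violet, total 714.2 mi

Total weighted distance at each candidate:
  Green (15, 2): total = 2008.7
  Amber (3, 14): total = 1442.9
  Violet (10, 11): total = 714.2
  Red (10, 2): total = 1781.8
  Blue (7, 1): total = 1982.3
Minimum is at Violet with total 714.2 mi.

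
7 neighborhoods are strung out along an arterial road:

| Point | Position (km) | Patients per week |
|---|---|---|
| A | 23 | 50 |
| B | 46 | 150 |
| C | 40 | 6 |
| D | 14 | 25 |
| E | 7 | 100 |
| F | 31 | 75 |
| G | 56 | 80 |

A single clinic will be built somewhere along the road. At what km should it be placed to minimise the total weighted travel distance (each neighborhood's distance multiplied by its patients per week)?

For a sum of weighted absolute distances on a line, the optimum is the weighted median (not the mean). Total weight W = 486; half-weight = 243.
Sort by position and accumulate weight:
  km 7 (E, w=100) → cum 100
  km 14 (D, w=25) → cum 125
  km 23 (A, w=50) → cum 175
  km 31 (F, w=75) → cum 250  ≥ 243 → median here
  km 40 (C, w=6) → cum 256
  km 46 (B, w=150) → cum 406
  km 56 (G, w=80) → cum 486
Optimal location: km 31.

x = 31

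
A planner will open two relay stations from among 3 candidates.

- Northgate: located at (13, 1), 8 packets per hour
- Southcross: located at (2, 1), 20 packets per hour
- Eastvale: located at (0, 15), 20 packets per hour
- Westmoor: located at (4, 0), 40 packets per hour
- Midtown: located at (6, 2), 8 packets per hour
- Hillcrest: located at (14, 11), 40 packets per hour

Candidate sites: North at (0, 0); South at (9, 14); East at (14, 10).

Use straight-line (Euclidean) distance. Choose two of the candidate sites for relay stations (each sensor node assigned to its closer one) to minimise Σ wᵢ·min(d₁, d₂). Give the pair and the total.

Evaluate every pair (each demand assigned to the nearer of the two):
  {North, East}: total = 665.1
  {North, South}: total = 774.0
  {South, East}: total = 1245.0
Best pair: {North, East} with total 665.1.

{North, East}, total 665.1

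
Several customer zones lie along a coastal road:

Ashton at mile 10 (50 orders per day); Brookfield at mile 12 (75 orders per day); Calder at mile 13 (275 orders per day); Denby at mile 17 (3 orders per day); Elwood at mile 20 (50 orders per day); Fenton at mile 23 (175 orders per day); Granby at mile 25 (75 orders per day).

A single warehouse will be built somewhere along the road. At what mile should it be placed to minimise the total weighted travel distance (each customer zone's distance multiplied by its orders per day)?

For a sum of weighted absolute distances on a line, the optimum is the weighted median (not the mean). Total weight W = 703; half-weight = 351.5.
Sort by position and accumulate weight:
  mile 10 (Ashton, w=50) → cum 50
  mile 12 (Brookfield, w=75) → cum 125
  mile 13 (Calder, w=275) → cum 400  ≥ 351.5 → median here
  mile 17 (Denby, w=3) → cum 403
  mile 20 (Elwood, w=50) → cum 453
  mile 23 (Fenton, w=175) → cum 628
  mile 25 (Granby, w=75) → cum 703
Optimal location: mile 13.

x = 13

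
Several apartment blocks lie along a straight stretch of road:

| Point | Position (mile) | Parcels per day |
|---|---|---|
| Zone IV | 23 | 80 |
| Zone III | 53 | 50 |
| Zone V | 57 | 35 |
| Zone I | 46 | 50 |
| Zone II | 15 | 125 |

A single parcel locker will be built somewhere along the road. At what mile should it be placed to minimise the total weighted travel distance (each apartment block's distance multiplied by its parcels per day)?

For a sum of weighted absolute distances on a line, the optimum is the weighted median (not the mean). Total weight W = 340; half-weight = 170.
Sort by position and accumulate weight:
  mile 15 (Zone II, w=125) → cum 125
  mile 23 (Zone IV, w=80) → cum 205  ≥ 170 → median here
  mile 46 (Zone I, w=50) → cum 255
  mile 53 (Zone III, w=50) → cum 305
  mile 57 (Zone V, w=35) → cum 340
Optimal location: mile 23.

x = 23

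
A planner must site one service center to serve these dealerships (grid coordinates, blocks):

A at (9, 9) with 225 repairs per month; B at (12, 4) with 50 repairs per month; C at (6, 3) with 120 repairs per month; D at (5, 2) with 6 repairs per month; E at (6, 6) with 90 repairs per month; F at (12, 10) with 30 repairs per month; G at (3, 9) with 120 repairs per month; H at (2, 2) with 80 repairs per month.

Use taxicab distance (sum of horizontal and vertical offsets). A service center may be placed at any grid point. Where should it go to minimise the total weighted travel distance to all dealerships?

Manhattan distance separates: Σwᵢ(|x−xᵢ|+|y−yᵢ|) = Σwᵢ|x−xᵢ| + Σwᵢ|y−yᵢ|, so x and y are optimised independently as 1-D weighted medians.
Total weight W = 721; half = 360.5.
x-coordinate, sorted with cumulative weight:
  x=2 (H, w=80) cum 80
  x=3 (G, w=120) cum 200
  x=5 (D, w=6) cum 206
  x=6 (C, w=120) cum 326
  x=6 (E, w=90) cum 416  ← median
  x=9 (A, w=225) cum 641
  x=12 (B, w=50) cum 691
  x=12 (F, w=30) cum 721
⇒ x* = 6
y-coordinate, sorted with cumulative weight:
  y=2 (D, w=6) cum 6
  y=2 (H, w=80) cum 86
  y=3 (C, w=120) cum 206
  y=4 (B, w=50) cum 256
  y=6 (E, w=90) cum 346
  y=9 (A, w=225) cum 571  ← median
  y=9 (G, w=120) cum 691
  y=10 (F, w=30) cum 721
⇒ y* = 9

(6, 9)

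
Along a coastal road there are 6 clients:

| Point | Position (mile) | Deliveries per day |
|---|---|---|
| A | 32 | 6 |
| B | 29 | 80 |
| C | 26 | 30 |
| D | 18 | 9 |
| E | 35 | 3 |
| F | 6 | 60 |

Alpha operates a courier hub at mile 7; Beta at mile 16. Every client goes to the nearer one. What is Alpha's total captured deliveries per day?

The indifferent point is the midpoint (7+16)/2 = 11.5; clients left of it (closer to Alpha at 7) go to Alpha, those right go to Beta.
  F at 6 (w=60) → Alpha
  D at 18 (w=9) → Beta
  C at 26 (w=30) → Beta
  B at 29 (w=80) → Beta
  A at 32 (w=6) → Beta
  E at 35 (w=3) → Beta
Alpha captures 60; Beta captures 128.

60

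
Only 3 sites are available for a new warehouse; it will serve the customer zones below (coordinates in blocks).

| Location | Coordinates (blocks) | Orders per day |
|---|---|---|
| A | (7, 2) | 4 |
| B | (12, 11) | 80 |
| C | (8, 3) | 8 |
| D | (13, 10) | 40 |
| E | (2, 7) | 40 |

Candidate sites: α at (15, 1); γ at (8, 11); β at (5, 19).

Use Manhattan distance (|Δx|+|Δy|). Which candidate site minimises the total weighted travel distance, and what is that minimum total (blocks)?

Total weighted distance at each candidate:
  α (15, 1): total = 2348
  γ (8, 11): total = 1064
  β (5, 19): total = 2708
Minimum is at γ with total 1064 blocks.

γ, total 1064 blocks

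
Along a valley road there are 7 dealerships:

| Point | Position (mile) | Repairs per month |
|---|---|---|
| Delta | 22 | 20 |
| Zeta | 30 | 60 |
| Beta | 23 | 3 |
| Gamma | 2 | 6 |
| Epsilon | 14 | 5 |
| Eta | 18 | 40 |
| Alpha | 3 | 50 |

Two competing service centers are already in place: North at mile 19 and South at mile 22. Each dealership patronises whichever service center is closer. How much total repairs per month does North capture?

The indifferent point is the midpoint (19+22)/2 = 20.5; dealerships left of it (closer to North at 19) go to North, those right go to South.
  Gamma at 2 (w=6) → North
  Alpha at 3 (w=50) → North
  Epsilon at 14 (w=5) → North
  Eta at 18 (w=40) → North
  Delta at 22 (w=20) → South
  Beta at 23 (w=3) → South
  Zeta at 30 (w=60) → South
North captures 101; South captures 83.

101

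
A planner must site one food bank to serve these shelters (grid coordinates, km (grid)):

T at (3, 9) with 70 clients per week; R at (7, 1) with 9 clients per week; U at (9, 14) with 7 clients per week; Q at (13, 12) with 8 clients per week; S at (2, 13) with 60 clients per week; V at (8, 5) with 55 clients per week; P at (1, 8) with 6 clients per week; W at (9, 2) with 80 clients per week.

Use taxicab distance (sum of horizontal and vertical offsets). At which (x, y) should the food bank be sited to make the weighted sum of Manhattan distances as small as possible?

Manhattan distance separates: Σwᵢ(|x−xᵢ|+|y−yᵢ|) = Σwᵢ|x−xᵢ| + Σwᵢ|y−yᵢ|, so x and y are optimised independently as 1-D weighted medians.
Total weight W = 295; half = 147.5.
x-coordinate, sorted with cumulative weight:
  x=1 (P, w=6) cum 6
  x=2 (S, w=60) cum 66
  x=3 (T, w=70) cum 136
  x=7 (R, w=9) cum 145
  x=8 (V, w=55) cum 200  ← median
  x=9 (U, w=7) cum 207
  x=9 (W, w=80) cum 287
  x=13 (Q, w=8) cum 295
⇒ x* = 8
y-coordinate, sorted with cumulative weight:
  y=1 (R, w=9) cum 9
  y=2 (W, w=80) cum 89
  y=5 (V, w=55) cum 144
  y=8 (P, w=6) cum 150  ← median
  y=9 (T, w=70) cum 220
  y=12 (Q, w=8) cum 228
  y=13 (S, w=60) cum 288
  y=14 (U, w=7) cum 295
⇒ y* = 8

(8, 8)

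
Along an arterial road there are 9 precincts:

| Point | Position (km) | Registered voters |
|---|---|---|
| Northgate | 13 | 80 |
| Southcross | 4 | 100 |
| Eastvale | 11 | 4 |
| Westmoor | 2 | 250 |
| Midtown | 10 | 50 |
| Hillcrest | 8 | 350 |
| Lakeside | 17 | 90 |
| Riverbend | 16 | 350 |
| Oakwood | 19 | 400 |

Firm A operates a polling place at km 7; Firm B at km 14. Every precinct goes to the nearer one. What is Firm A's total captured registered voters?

The indifferent point is the midpoint (7+14)/2 = 10.5; precincts left of it (closer to Firm A at 7) go to Firm A, those right go to Firm B.
  Westmoor at 2 (w=250) → Firm A
  Southcross at 4 (w=100) → Firm A
  Hillcrest at 8 (w=350) → Firm A
  Midtown at 10 (w=50) → Firm A
  Eastvale at 11 (w=4) → Firm B
  Northgate at 13 (w=80) → Firm B
  Riverbend at 16 (w=350) → Firm B
  Lakeside at 17 (w=90) → Firm B
  Oakwood at 19 (w=400) → Firm B
Firm A captures 750; Firm B captures 924.

750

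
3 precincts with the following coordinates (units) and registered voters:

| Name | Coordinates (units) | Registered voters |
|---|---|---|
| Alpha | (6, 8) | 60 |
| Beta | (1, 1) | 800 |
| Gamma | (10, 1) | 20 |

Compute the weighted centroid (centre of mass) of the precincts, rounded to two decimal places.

The minimiser of Σwᵢ‖p−pᵢ‖² is the weighted centroid p* = (Σwᵢpᵢ)/(Σwᵢ).
Σwᵢ = 880.
Σwᵢxᵢ = 60·6 + 800·1 + 20·10 = 1360.
Σwᵢyᵢ = 60·8 + 800·1 + 20·1 = 1300.
x* = 1360/880 = 1.55, y* = 1300/880 = 1.48.

(1.55, 1.48)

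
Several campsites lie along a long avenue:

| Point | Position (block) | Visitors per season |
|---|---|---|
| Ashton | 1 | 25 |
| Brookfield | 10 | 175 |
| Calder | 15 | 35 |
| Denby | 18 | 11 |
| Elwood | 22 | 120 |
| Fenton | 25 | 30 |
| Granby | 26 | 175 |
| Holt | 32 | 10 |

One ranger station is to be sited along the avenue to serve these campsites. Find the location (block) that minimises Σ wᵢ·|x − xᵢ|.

x = 22

For a sum of weighted absolute distances on a line, the optimum is the weighted median (not the mean). Total weight W = 581; half-weight = 290.5.
Sort by position and accumulate weight:
  block 1 (Ashton, w=25) → cum 25
  block 10 (Brookfield, w=175) → cum 200
  block 15 (Calder, w=35) → cum 235
  block 18 (Denby, w=11) → cum 246
  block 22 (Elwood, w=120) → cum 366  ≥ 290.5 → median here
  block 25 (Fenton, w=30) → cum 396
  block 26 (Granby, w=175) → cum 571
  block 32 (Holt, w=10) → cum 581
Optimal location: block 22.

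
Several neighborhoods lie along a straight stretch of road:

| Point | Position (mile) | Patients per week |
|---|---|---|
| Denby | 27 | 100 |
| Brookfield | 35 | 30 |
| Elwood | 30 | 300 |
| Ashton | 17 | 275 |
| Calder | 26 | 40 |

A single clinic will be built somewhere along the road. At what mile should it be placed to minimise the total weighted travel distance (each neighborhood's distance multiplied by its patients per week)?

x = 27

For a sum of weighted absolute distances on a line, the optimum is the weighted median (not the mean). Total weight W = 745; half-weight = 372.5.
Sort by position and accumulate weight:
  mile 17 (Ashton, w=275) → cum 275
  mile 26 (Calder, w=40) → cum 315
  mile 27 (Denby, w=100) → cum 415  ≥ 372.5 → median here
  mile 30 (Elwood, w=300) → cum 715
  mile 35 (Brookfield, w=30) → cum 745
Optimal location: mile 27.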